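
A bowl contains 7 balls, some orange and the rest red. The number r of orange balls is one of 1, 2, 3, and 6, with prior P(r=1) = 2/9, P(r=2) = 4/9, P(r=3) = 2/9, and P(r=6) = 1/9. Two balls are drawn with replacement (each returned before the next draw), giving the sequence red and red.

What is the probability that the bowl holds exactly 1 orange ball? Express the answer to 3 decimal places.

The likelihood of the observed sequence under each hypothesis: P(data | r = 1) = (6/7)(6/7) = 36/49; P(data | r = 2) = (5/7)(5/7) = 25/49; P(data | r = 3) = (4/7)(4/7) = 16/49; P(data | r = 6) = (1/7)(1/7) = 1/49.
Weighting by the prior gives 2/9 · 36/49 = 8/49, 4/9 · 25/49 = 100/441, 2/9 · 16/49 = 32/441, 1/9 · 1/49 = 1/441; with total 205/441.
Therefore the posterior P(r = 1 | data) = (8/49) / (205/441) = 72/205.

0.351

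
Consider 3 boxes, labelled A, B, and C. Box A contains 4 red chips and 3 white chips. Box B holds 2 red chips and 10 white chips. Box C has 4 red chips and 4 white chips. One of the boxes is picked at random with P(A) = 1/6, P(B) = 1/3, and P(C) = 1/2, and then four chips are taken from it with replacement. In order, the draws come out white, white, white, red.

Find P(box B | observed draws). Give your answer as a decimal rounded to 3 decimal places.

Under each hypothesis, the probability of the observed sequence is: P(data | box A) = (3/7)(3/7)(3/7)(4/7) = 0.044981; P(data | box B) = (10/12)(10/12)(10/12)(2/12) = 0.096451; P(data | box C) = (4/8)(4/8)(4/8)(4/8) = 0.0625.
Weighting by the prior gives 1/6 · 0.044981 = 0.0074969, 1/3 · 0.096451 = 0.03215, 1/2 · 0.0625 = 0.03125; with total 0.070897.
By Bayes' rule, P(box B | data) = (0.03215) / (0.070897) = 0.45348.

0.453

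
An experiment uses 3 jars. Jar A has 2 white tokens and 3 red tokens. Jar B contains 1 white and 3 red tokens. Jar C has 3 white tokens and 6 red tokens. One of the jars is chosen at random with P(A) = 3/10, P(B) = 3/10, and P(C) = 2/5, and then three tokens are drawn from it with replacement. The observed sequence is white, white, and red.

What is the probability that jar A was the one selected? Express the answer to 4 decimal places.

Under each hypothesis, the probability of the observed sequence is: P(data | jar A) = (2/5)(2/5)(3/5) = 0.096; P(data | jar B) = (1/4)(1/4)(3/4) = 0.046875; P(data | jar C) = (3/9)(3/9)(6/9) = 0.074074.
Multiplying each by its prior: 3/10 · 0.096 = 0.0288, 3/10 · 0.046875 = 0.014063, 2/5 · 0.074074 = 0.02963; summing to 0.072492.
Therefore the posterior P(jar A | data) = (0.0288) / (0.072492) = 0.39728.

0.3973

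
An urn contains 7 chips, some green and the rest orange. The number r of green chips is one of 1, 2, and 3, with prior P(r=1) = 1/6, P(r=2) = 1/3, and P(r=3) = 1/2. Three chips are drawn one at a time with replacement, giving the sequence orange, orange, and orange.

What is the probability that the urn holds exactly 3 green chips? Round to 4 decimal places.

0.2918

The likelihood of the observed sequence under each hypothesis: P(data | r = 1) = (6/7)(6/7)(6/7) = 0.62974; P(data | r = 2) = (5/7)(5/7)(5/7) = 0.36443; P(data | r = 3) = (4/7)(4/7)(4/7) = 0.18659.
Multiplying each by its prior: 1/6 · 0.62974 = 0.10496, 1/3 · 0.36443 = 0.12148, 1/2 · 0.18659 = 0.093294; with total 0.31973.
By Bayes' rule, P(r = 3 | data) = (0.093294) / (0.31973) = 0.29179.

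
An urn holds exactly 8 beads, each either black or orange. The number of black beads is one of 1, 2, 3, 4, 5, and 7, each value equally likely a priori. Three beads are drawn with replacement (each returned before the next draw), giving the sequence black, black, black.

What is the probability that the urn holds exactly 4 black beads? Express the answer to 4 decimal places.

Under each hypothesis, the probability of the observed sequence is: P(data | r = 1) = (1/8)(1/8)(1/8) = 0.0019531; P(data | r = 2) = (2/8)(2/8)(2/8) = 0.015625; P(data | r = 3) = (3/8)(3/8)(3/8) = 0.052734; P(data | r = 4) = (4/8)(4/8)(4/8) = 0.125; P(data | r = 5) = (5/8)(5/8)(5/8) = 0.24414; P(data | r = 7) = (7/8)(7/8)(7/8) = 0.66992.
Weighting by the prior gives 1/6 · 0.0019531 = 0.00032552, 1/6 · 0.015625 = 0.0026042, 1/6 · 0.052734 = 0.0087891, 1/6 · 0.125 = 0.020833, 1/6 · 0.24414 = 0.04069, 1/6 · 0.66992 = 0.11165; with total 0.1849.
Therefore the posterior P(r = 4 | data) = (0.020833) / (0.1849) = 0.11268.

0.1127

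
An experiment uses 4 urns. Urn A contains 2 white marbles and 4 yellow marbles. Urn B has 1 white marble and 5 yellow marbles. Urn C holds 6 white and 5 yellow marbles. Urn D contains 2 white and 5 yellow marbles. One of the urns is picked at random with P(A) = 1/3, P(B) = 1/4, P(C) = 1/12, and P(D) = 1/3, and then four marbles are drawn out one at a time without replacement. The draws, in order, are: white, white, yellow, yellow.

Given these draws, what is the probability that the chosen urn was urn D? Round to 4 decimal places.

0.3574

For each hypothesis, P(data | H) works out to: P(data | urn A) = (2/6)(1/5)(4/4)(3/3) = 0.066667; P(data | urn B) = (1/6)(0/5) = 0; P(data | urn C) = (6/11)(5/10)(5/9)(4/8) = 0.075758; P(data | urn D) = (2/7)(1/6)(5/5)(4/4) = 0.047619.
Weighting by the prior gives 1/3 · 0.066667 = 0.022222, 1/4 · 0 = 0, 1/12 · 0.075758 = 0.0063131, 1/3 · 0.047619 = 0.015873; these sum to 0.044408.
So P(urn D | data) = (0.015873) / (0.044408) = 0.35743.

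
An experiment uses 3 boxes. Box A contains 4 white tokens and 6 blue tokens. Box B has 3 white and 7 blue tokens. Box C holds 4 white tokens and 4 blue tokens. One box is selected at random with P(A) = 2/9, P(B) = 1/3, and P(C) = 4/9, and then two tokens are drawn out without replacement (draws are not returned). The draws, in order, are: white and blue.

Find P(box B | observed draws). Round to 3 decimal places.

Compute the likelihood of the observed sequence for each case: P(data | box A) = (4/10)(6/9) = 0.26667; P(data | box B) = (3/10)(7/9) = 0.23333; P(data | box C) = (4/8)(4/7) = 0.28571.
Multiplying each by its prior: 2/9 · 0.26667 = 0.059259, 1/3 · 0.23333 = 0.077778, 4/9 · 0.28571 = 0.12698; with total 0.26402.
So P(box B | data) = (0.077778) / (0.26402) = 0.29459.

0.295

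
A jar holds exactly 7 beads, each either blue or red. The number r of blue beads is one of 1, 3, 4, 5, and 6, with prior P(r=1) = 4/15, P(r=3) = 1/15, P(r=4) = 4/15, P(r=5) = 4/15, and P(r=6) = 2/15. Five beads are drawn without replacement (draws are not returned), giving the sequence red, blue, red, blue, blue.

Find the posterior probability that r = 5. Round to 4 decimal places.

0.4255

Compute the likelihood of the observed sequence for each case: P(data | r = 1) = (6/7)(1/6)(5/5)(0/4) = 0; P(data | r = 3) = (4/7)(3/6)(3/5)(2/4)(1/3) = 0.028571; P(data | r = 4) = (3/7)(4/6)(2/5)(3/4)(2/3) = 0.057143; P(data | r = 5) = (2/7)(5/6)(1/5)(4/4)(3/3) = 0.047619; P(data | r = 6) = (1/7)(6/6)(0/5) = 0.
Weighting by the prior gives 4/15 · 0 = 0, 1/15 · 0.028571 = 0.0019048, 4/15 · 0.057143 = 0.015238, 4/15 · 0.047619 = 0.012698, 2/15 · 0 = 0; summing to 0.029841.
Hence P(r = 5 | data) = (0.012698) / (0.029841) = 0.42553.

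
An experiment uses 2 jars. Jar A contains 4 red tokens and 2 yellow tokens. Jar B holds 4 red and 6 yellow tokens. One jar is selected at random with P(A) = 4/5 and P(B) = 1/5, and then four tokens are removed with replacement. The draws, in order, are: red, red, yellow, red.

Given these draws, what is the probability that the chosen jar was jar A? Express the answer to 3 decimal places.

The likelihood of the observed sequence under each hypothesis: P(data | jar A) = (4/6)(4/6)(2/6)(4/6) = 0.098765; P(data | jar B) = (4/10)(4/10)(6/10)(4/10) = 0.0384.
Multiplying each by its prior: 4/5 · 0.098765 = 0.079012, 1/5 · 0.0384 = 0.00768; these sum to 0.086692.
By Bayes' rule, P(jar A | data) = (0.079012) / (0.086692) = 0.91141.

0.911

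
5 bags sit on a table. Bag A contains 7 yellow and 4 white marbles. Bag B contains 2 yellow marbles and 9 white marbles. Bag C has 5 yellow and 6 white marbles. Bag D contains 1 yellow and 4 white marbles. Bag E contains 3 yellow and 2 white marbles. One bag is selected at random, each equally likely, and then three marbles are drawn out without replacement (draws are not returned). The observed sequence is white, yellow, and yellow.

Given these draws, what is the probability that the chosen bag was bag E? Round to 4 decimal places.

0.3929

Compute the likelihood of the observed sequence for each case: P(data | bag A) = (4/11)(7/10)(6/9) = 28/165; P(data | bag B) = (9/11)(2/10)(1/9) = 1/55; P(data | bag C) = (6/11)(5/10)(4/9) = 4/33; P(data | bag D) = (4/5)(1/4)(0/3) = 0; P(data | bag E) = (2/5)(3/4)(2/3) = 1/5.
The prior-weighted likelihoods are 1/5 · 28/165 = 28/825, 1/5 · 1/55 = 1/275, 1/5 · 4/33 = 4/165, 1/5 · 0 = 0, 1/5 · 1/5 = 1/25; summing to 28/275.
By Bayes' rule, P(bag E | data) = (1/25) / (28/275) = 11/28.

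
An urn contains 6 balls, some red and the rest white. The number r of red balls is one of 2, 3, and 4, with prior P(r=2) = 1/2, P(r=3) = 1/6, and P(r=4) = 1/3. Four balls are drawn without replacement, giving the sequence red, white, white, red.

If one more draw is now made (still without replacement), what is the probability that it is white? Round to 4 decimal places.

0.5769

Under each hypothesis, the probability of the observed sequence is: P(data | r = 2) = (2/6)(4/5)(3/4)(1/3) = 1/15; P(data | r = 3) = (3/6)(3/5)(2/4)(2/3) = 1/10; P(data | r = 4) = (4/6)(2/5)(1/4)(3/3) = 1/15.
The prior-weighted likelihoods are 1/2 · 1/15 = 1/30, 1/6 · 1/10 = 1/60, 1/3 · 1/15 = 1/45; with total 13/180.
Normalising, the posterior is P(r = 2 | data) = 6/13, P(r = 3 | data) = 3/13, P(r = 4 | data) = 4/13.
Averaging over the posterior, P(white next | data) = (1)(6/13) + (1/2)(3/13) + (0)(4/13) = 15/26.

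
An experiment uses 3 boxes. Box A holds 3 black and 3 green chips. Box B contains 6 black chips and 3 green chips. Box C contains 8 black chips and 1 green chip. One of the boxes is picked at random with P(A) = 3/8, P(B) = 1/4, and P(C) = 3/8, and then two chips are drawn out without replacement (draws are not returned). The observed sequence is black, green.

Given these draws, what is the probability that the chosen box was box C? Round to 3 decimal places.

Compute the likelihood of the observed sequence for each case: P(data | box A) = (3/6)(3/5) = 3/10; P(data | box B) = (6/9)(3/8) = 1/4; P(data | box C) = (8/9)(1/8) = 1/9.
The prior-weighted likelihoods are 3/8 · 3/10 = 9/80, 1/4 · 1/4 = 1/16, 3/8 · 1/9 = 1/24; these sum to 13/60.
Therefore the posterior P(box C | data) = (1/24) / (13/60) = 5/26.

0.192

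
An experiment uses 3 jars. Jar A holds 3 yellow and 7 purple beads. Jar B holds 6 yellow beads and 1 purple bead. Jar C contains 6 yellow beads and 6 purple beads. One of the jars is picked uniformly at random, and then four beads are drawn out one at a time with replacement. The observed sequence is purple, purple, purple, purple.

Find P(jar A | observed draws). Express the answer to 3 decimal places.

0.792

Under each hypothesis, the probability of the observed sequence is: P(data | jar A) = (7/10)(7/10)(7/10)(7/10) = 0.2401; P(data | jar B) = (1/7)(1/7)(1/7)(1/7) = 0.00041649; P(data | jar C) = (6/12)(6/12)(6/12)(6/12) = 0.0625.
The prior-weighted likelihoods are 1/3 · 0.2401 = 0.080033, 1/3 · 0.00041649 = 0.00013883, 1/3 · 0.0625 = 0.020833; these sum to 0.10101.
By Bayes' rule, P(jar A | data) = (0.080033) / (0.10101) = 0.79237.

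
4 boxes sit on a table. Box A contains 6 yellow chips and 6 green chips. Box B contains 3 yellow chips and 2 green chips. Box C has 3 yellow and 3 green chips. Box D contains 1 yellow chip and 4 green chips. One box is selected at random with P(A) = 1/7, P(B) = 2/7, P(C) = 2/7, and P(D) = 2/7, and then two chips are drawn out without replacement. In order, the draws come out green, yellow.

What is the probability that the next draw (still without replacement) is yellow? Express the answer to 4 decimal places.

0.4466

For each hypothesis, P(data | H) works out to: P(data | box A) = (6/12)(6/11) = 3/11; P(data | box B) = (2/5)(3/4) = 3/10; P(data | box C) = (3/6)(3/5) = 3/10; P(data | box D) = (4/5)(1/4) = 1/5.
Weighting by the prior gives 1/7 · 3/11 = 3/77, 2/7 · 3/10 = 3/35, 2/7 · 3/10 = 3/35, 2/7 · 1/5 = 2/35; these sum to 103/385.
Dividing through by the total gives posterior P(box A | data) = 15/103, P(box B | data) = 33/103, P(box C | data) = 33/103, P(box D | data) = 22/103.
The predictive probability is P(yellow next | data) = (1/2)(15/103) + (2/3)(33/103) + (1/2)(33/103) + (0)(22/103) = 46/103.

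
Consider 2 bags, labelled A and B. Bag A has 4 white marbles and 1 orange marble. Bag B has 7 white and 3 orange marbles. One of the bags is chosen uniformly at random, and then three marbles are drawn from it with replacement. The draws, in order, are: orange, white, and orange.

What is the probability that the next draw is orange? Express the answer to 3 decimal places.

The likelihood of the observed sequence under each hypothesis: P(data | bag A) = (1/5)(4/5)(1/5) = 0.032; P(data | bag B) = (3/10)(7/10)(3/10) = 0.063.
Weighting by the prior gives 1/2 · 0.032 = 0.016, 1/2 · 0.063 = 0.0315; with total 0.0475.
Dividing through by the total gives posterior P(bag A | data) = 0.33684, P(bag B | data) = 0.66316.
Averaging over the posterior, P(orange next | data) = (1/5)(0.33684) + (3/10)(0.66316) = 0.26632.

0.266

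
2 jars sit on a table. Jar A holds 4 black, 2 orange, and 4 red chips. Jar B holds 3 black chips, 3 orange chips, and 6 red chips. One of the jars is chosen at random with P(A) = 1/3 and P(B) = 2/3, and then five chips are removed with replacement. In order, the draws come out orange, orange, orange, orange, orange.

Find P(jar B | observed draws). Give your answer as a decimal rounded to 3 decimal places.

The likelihood of the observed sequence under each hypothesis: P(data | jar A) = (2/10)(2/10)(2/10)(2/10)(2/10) = 0.00032; P(data | jar B) = (3/12)(3/12)(3/12)(3/12)(3/12) = 0.00097656.
Weighting by the prior gives 1/3 · 0.00032 = 0.00010667, 2/3 · 0.00097656 = 0.00065104; with total 0.00075771.
Hence P(jar B | data) = (0.00065104) / (0.00075771) = 0.85922.

0.859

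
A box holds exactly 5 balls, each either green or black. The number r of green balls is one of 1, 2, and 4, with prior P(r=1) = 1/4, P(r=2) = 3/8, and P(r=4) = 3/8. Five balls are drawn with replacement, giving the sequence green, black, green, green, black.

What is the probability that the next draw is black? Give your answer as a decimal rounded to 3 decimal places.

For each hypothesis, P(data | H) works out to: P(data | r = 1) = (1/5)(4/5)(1/5)(1/5)(4/5) = 0.00512; P(data | r = 2) = (2/5)(3/5)(2/5)(2/5)(3/5) = 0.02304; P(data | r = 4) = (4/5)(1/5)(4/5)(4/5)(1/5) = 0.02048.
The prior-weighted likelihoods are 1/4 · 0.00512 = 0.00128, 3/8 · 0.02304 = 0.00864, 3/8 · 0.02048 = 0.00768; summing to 0.0176.
Normalising, the posterior is P(r = 1 | data) = 0.072727, P(r = 2 | data) = 0.49091, P(r = 4 | data) = 0.43636.
The predictive probability is P(black next | data) = (4/5)(0.072727) + (3/5)(0.49091) + (1/5)(0.43636) = 0.44.

0.440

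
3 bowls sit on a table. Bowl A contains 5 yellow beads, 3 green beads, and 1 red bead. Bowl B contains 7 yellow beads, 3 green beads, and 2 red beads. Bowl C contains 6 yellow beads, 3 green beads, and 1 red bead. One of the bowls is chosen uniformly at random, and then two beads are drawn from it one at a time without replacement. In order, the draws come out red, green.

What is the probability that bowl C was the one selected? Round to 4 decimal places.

Compute the likelihood of the observed sequence for each case: P(data | bowl A) = (1/9)(3/8) = 0.041667; P(data | bowl B) = (2/12)(3/11) = 0.045455; P(data | bowl C) = (1/10)(3/9) = 0.033333.
Weighting by the prior gives 1/3 · 0.041667 = 0.013889, 1/3 · 0.045455 = 0.015152, 1/3 · 0.033333 = 0.011111; with total 0.040152.
By Bayes' rule, P(bowl C | data) = (0.011111) / (0.040152) = 0.27673.

0.2767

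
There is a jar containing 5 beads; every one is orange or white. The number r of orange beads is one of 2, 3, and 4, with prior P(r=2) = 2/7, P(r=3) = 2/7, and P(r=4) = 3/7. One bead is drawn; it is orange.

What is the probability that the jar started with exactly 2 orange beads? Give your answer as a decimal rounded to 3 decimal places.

Under each hypothesis, the probability of this draw is: P(data | r = 2) = (2/5) = 2/5; P(data | r = 3) = (3/5) = 3/5; P(data | r = 4) = (4/5) = 4/5.
The prior-weighted likelihoods are 2/7 · 2/5 = 4/35, 2/7 · 3/5 = 6/35, 3/7 · 4/5 = 12/35; these sum to 22/35.
So P(r = 2 | data) = (4/35) / (22/35) = 2/11.

0.182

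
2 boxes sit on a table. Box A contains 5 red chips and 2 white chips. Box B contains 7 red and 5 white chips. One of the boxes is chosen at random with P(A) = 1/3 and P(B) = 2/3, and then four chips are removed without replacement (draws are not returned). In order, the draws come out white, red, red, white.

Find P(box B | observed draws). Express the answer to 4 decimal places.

0.7481

For each hypothesis, P(data | H) works out to: P(data | box A) = (2/7)(5/6)(4/5)(1/4) = 0.047619; P(data | box B) = (5/12)(7/11)(6/10)(4/9) = 0.070707.
Weighting by the prior gives 1/3 · 0.047619 = 0.015873, 2/3 · 0.070707 = 0.047138; summing to 0.063011.
So P(box B | data) = (0.047138) / (0.063011) = 0.74809.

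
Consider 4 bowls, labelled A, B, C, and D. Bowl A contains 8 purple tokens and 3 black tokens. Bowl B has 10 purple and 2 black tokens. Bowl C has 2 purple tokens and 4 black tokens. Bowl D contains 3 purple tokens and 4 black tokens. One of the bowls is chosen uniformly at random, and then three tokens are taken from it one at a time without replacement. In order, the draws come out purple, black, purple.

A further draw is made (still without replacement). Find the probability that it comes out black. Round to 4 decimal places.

0.4311

Under each hypothesis, the probability of the observed sequence is: P(data | bowl A) = (8/11)(3/10)(7/9) = 28/165; P(data | bowl B) = (10/12)(2/11)(9/10) = 3/22; P(data | bowl C) = (2/6)(4/5)(1/4) = 1/15; P(data | bowl D) = (3/7)(4/6)(2/5) = 4/35.
Multiplying each by its prior: 1/4 · 28/165 = 7/165, 1/4 · 3/22 = 3/88, 1/4 · 1/15 = 1/60, 1/4 · 4/35 = 1/35; these sum to 75/616.
The posterior is then P(bowl A | data) = 0.34844, P(bowl B | data) = 0.28, P(bowl C | data) = 0.13689, P(bowl D | data) = 0.23467.
So P(black next | data) = Σ P(black next | H) P(H | data) = (1/4)(0.34844) + (1/9)(0.28) + (1)(0.13689) + (3/4)(0.23467) = 0.43111.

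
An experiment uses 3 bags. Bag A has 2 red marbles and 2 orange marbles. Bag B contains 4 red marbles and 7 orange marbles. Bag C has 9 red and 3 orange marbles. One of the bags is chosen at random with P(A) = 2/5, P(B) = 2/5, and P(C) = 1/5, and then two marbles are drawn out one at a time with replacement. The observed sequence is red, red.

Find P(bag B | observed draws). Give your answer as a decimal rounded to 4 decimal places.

Under each hypothesis, the probability of the observed sequence is: P(data | bag A) = (2/4)(2/4) = 0.25; P(data | bag B) = (4/11)(4/11) = 0.13223; P(data | bag C) = (9/12)(9/12) = 0.5625.
Weighting by the prior gives 2/5 · 0.25 = 0.1, 2/5 · 0.13223 = 0.052893, 1/5 · 0.5625 = 0.1125; these sum to 0.26539.
Therefore the posterior P(bag B | data) = (0.052893) / (0.26539) = 0.1993.

0.1993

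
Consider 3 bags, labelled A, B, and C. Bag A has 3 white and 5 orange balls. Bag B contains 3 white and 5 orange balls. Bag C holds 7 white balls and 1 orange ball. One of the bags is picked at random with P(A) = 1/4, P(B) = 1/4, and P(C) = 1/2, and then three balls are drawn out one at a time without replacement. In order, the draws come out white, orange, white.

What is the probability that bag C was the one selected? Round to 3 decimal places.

The likelihood of the observed sequence under each hypothesis: P(data | bag A) = (3/8)(5/7)(2/6) = 5/56; P(data | bag B) = (3/8)(5/7)(2/6) = 5/56; P(data | bag C) = (7/8)(1/7)(6/6) = 1/8.
Weighting by the prior gives 1/4 · 5/56 = 5/224, 1/4 · 5/56 = 5/224, 1/2 · 1/8 = 1/16; with total 3/28.
Hence P(bag C | data) = (1/16) / (3/28) = 7/12.

0.583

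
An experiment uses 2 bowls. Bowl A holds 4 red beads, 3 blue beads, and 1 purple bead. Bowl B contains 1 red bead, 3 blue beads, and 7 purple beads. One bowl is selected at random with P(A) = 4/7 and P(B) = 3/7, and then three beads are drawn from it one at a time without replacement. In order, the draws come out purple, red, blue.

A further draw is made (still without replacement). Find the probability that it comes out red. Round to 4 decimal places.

0.4151

Under each hypothesis, the probability of the observed sequence is: P(data | bowl A) = (1/8)(4/7)(3/6) = 0.035714; P(data | bowl B) = (7/11)(1/10)(3/9) = 0.021212.
Weighting by the prior gives 4/7 · 0.035714 = 0.020408, 3/7 · 0.021212 = 0.0090909; these sum to 0.029499.
The posterior is then P(bowl A | data) = 0.69182, P(bowl B | data) = 0.30818.
The predictive probability is P(red next | data) = (3/5)(0.69182) + (0)(0.30818) = 0.41509.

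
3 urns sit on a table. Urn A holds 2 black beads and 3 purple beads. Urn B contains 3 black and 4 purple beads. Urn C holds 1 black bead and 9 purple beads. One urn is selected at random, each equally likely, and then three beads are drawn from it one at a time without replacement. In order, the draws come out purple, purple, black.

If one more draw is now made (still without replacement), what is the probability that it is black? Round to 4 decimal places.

For each hypothesis, P(data | H) works out to: P(data | urn A) = (3/5)(2/4)(2/3) = 1/5; P(data | urn B) = (4/7)(3/6)(3/5) = 6/35; P(data | urn C) = (9/10)(8/9)(1/8) = 1/10.
Weighting by the prior gives 1/3 · 1/5 = 1/15, 1/3 · 6/35 = 2/35, 1/3 · 1/10 = 1/30; summing to 11/70.
Normalising, the posterior is P(urn A | data) = 14/33, P(urn B | data) = 4/11, P(urn C | data) = 7/33.
Averaging over the posterior, P(black next | data) = (1/2)(14/33) + (1/2)(4/11) + (0)(7/33) = 13/33.

0.3939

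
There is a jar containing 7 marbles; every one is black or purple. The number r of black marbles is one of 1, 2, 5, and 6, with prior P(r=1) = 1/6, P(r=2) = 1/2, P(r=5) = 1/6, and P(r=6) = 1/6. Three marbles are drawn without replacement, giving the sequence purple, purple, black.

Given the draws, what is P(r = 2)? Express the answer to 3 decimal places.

0.750

For each hypothesis, P(data | H) works out to: P(data | r = 1) = (6/7)(5/6)(1/5) = 1/7; P(data | r = 2) = (5/7)(4/6)(2/5) = 4/21; P(data | r = 5) = (2/7)(1/6)(5/5) = 1/21; P(data | r = 6) = (1/7)(0/6) = 0.
Weighting by the prior gives 1/6 · 1/7 = 1/42, 1/2 · 4/21 = 2/21, 1/6 · 1/21 = 1/126, 1/6 · 0 = 0; these sum to 8/63.
By Bayes' rule, P(r = 2 | data) = (2/21) / (8/63) = 3/4.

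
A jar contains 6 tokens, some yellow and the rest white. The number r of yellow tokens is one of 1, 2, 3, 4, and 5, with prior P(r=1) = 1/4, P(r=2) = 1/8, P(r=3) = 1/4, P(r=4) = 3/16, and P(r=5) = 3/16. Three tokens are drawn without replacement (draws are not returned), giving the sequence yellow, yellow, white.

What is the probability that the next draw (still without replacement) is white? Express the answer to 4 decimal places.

The likelihood of the observed sequence under each hypothesis: P(data | r = 1) = (1/6)(0/5) = 0; P(data | r = 2) = (2/6)(1/5)(4/4) = 1/15; P(data | r = 3) = (3/6)(2/5)(3/4) = 3/20; P(data | r = 4) = (4/6)(3/5)(2/4) = 1/5; P(data | r = 5) = (5/6)(4/5)(1/4) = 1/6.
Weighting by the prior gives 1/4 · 0 = 0, 1/8 · 1/15 = 1/120, 1/4 · 3/20 = 3/80, 3/16 · 1/5 = 3/80, 3/16 · 1/6 = 1/32; summing to 11/96.
Normalising, the posterior is P(r = 1 | data) = 0, P(r = 2 | data) = 4/55, P(r = 3 | data) = 18/55, P(r = 4 | data) = 18/55, P(r = 5 | data) = 3/11.
So P(white next | data) = Σ P(white next | H) P(H | data) = (1)(4/55) + (2/3)(18/55) + (1/3)(18/55) + (0)(3/11) = 2/5.

0.4000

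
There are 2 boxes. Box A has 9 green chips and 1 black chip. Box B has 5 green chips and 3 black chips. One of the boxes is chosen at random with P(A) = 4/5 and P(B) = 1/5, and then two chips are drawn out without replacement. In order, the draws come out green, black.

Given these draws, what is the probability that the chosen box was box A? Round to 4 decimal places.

The likelihood of the observed sequence under each hypothesis: P(data | box A) = (9/10)(1/9) = 0.1; P(data | box B) = (5/8)(3/7) = 0.26786.
Multiplying each by its prior: 4/5 · 0.1 = 0.08, 1/5 · 0.26786 = 0.053571; these sum to 0.13357.
Hence P(box A | data) = (0.08) / (0.13357) = 0.59893.

0.5989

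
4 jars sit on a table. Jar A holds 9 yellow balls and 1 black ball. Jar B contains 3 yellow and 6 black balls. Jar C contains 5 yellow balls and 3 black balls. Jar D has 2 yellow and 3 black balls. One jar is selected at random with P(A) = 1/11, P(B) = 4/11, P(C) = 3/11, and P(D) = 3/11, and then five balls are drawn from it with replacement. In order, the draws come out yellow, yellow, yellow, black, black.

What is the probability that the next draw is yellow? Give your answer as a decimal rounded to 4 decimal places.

0.4915

Compute the likelihood of the observed sequence for each case: P(data | jar A) = (9/10)(9/10)(9/10)(1/10)(1/10) = 0.00729; P(data | jar B) = (3/9)(3/9)(3/9)(6/9)(6/9) = 0.016461; P(data | jar C) = (5/8)(5/8)(5/8)(3/8)(3/8) = 0.034332; P(data | jar D) = (2/5)(2/5)(2/5)(3/5)(3/5) = 0.02304.
Weighting by the prior gives 1/11 · 0.00729 = 0.00066273, 4/11 · 0.016461 = 0.0059858, 3/11 · 0.034332 = 0.0093633, 3/11 · 0.02304 = 0.0062836; with total 0.022295.
Normalising, the posterior is P(jar A | data) = 0.029725, P(jar B | data) = 0.26848, P(jar C | data) = 0.41997, P(jar D | data) = 0.28183.
The predictive probability is P(yellow next | data) = (9/10)(0.029725) + (1/3)(0.26848) + (5/8)(0.41997) + (2/5)(0.28183) = 0.49146.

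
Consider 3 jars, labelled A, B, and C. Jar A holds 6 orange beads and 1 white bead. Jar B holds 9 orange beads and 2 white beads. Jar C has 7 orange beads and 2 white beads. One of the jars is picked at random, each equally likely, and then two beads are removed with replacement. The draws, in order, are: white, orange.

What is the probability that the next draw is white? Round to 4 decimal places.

0.1868

Compute the likelihood of the observed sequence for each case: P(data | jar A) = (1/7)(6/7) = 0.12245; P(data | jar B) = (2/11)(9/11) = 0.14876; P(data | jar C) = (2/9)(7/9) = 0.17284.
Multiplying each by its prior: 1/3 · 0.12245 = 0.040816, 1/3 · 0.14876 = 0.049587, 1/3 · 0.17284 = 0.057613; with total 0.14802.
Dividing through by the total gives posterior P(jar A | data) = 0.27576, P(jar B | data) = 0.33501, P(jar C | data) = 0.38924.
Averaging over the posterior, P(white next | data) = (1/7)(0.27576) + (2/11)(0.33501) + (2/9)(0.38924) = 0.1868.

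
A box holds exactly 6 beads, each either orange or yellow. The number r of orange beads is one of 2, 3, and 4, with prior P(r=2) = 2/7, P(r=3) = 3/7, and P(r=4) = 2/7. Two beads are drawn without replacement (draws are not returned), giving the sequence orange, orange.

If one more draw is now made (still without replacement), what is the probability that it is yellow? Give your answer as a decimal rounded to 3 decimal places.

0.641

For each hypothesis, P(data | H) works out to: P(data | r = 2) = (2/6)(1/5) = 1/15; P(data | r = 3) = (3/6)(2/5) = 1/5; P(data | r = 4) = (4/6)(3/5) = 2/5.
Weighting by the prior gives 2/7 · 1/15 = 2/105, 3/7 · 1/5 = 3/35, 2/7 · 2/5 = 4/35; with total 23/105.
Normalising, the posterior is P(r = 2 | data) = 2/23, P(r = 3 | data) = 9/23, P(r = 4 | data) = 12/23.
The predictive probability is P(yellow next | data) = (1)(2/23) + (3/4)(9/23) + (1/2)(12/23) = 59/92.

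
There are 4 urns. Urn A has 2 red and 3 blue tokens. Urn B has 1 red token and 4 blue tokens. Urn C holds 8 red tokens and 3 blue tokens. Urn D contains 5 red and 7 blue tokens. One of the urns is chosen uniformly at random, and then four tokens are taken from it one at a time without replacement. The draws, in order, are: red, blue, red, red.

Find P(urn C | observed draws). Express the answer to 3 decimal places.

0.783

Under each hypothesis, the probability of the observed sequence is: P(data | urn A) = (2/5)(3/4)(1/3)(0/2) = 0; P(data | urn B) = (1/5)(4/4)(0/3) = 0; P(data | urn C) = (8/11)(3/10)(7/9)(6/8) = 0.12727; P(data | urn D) = (5/12)(7/11)(4/10)(3/9) = 0.035354.
Multiplying each by its prior: 1/4 · 0 = 0, 1/4 · 0 = 0, 1/4 · 0.12727 = 0.031818, 1/4 · 0.035354 = 0.0088384; with total 0.040657.
Therefore the posterior P(urn C | data) = (0.031818) / (0.040657) = 0.78261.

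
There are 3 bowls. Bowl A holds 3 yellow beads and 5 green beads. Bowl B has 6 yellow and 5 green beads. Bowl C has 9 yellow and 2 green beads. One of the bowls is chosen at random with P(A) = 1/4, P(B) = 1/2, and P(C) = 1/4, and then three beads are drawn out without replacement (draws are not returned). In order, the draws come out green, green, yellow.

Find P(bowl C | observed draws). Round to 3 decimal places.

0.041

The likelihood of the observed sequence under each hypothesis: P(data | bowl A) = (5/8)(4/7)(3/6) = 0.17857; P(data | bowl B) = (5/11)(4/10)(6/9) = 0.12121; P(data | bowl C) = (2/11)(1/10)(9/9) = 0.018182.
Weighting by the prior gives 1/4 · 0.17857 = 0.044643, 1/2 · 0.12121 = 0.060606, 1/4 · 0.018182 = 0.0045455; summing to 0.10979.
Therefore the posterior P(bowl C | data) = (0.0045455) / (0.10979) = 0.0414.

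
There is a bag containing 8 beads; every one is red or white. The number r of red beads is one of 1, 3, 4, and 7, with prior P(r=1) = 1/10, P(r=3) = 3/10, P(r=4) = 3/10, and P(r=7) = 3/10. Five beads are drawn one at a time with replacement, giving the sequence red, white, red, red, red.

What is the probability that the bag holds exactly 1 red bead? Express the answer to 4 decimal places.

0.0006

For each hypothesis, P(data | H) works out to: P(data | r = 1) = (1/8)(7/8)(1/8)(1/8)(1/8) = 0.00021362; P(data | r = 3) = (3/8)(5/8)(3/8)(3/8)(3/8) = 0.01236; P(data | r = 4) = (4/8)(4/8)(4/8)(4/8)(4/8) = 0.03125; P(data | r = 7) = (7/8)(1/8)(7/8)(7/8)(7/8) = 0.073273.
The prior-weighted likelihoods are 1/10 · 0.00021362 = 2.1362e-05, 3/10 · 0.01236 = 0.0037079, 3/10 · 0.03125 = 0.009375, 3/10 · 0.073273 = 0.021982; these sum to 0.035086.
So P(r = 1 | data) = (2.1362e-05) / (0.035086) = 0.00060885.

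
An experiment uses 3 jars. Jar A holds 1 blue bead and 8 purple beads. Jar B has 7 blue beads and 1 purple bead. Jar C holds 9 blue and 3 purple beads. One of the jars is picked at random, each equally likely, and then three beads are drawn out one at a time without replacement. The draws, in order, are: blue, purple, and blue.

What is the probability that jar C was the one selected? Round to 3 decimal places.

Compute the likelihood of the observed sequence for each case: P(data | jar A) = (1/9)(8/8)(0/7) = 0; P(data | jar B) = (7/8)(1/7)(6/6) = 0.125; P(data | jar C) = (9/12)(3/11)(8/10) = 0.16364.
The prior-weighted likelihoods are 1/3 · 0 = 0, 1/3 · 0.125 = 0.041667, 1/3 · 0.16364 = 0.054545; summing to 0.096212.
Hence P(jar C | data) = (0.054545) / (0.096212) = 0.56693.

0.567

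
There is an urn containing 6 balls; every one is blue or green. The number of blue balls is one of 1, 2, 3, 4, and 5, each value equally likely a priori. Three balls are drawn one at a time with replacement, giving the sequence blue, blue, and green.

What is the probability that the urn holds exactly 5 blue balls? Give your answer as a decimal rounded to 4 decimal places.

0.2381

Under each hypothesis, the probability of the observed sequence is: P(data | r = 1) = (1/6)(1/6)(5/6) = 5/216; P(data | r = 2) = (2/6)(2/6)(4/6) = 2/27; P(data | r = 3) = (3/6)(3/6)(3/6) = 1/8; P(data | r = 4) = (4/6)(4/6)(2/6) = 4/27; P(data | r = 5) = (5/6)(5/6)(1/6) = 25/216.
Multiplying each by its prior: 1/5 · 5/216 = 1/216, 1/5 · 2/27 = 2/135, 1/5 · 1/8 = 1/40, 1/5 · 4/27 = 4/135, 1/5 · 25/216 = 5/216; these sum to 7/72.
By Bayes' rule, P(r = 5 | data) = (5/216) / (7/72) = 5/21.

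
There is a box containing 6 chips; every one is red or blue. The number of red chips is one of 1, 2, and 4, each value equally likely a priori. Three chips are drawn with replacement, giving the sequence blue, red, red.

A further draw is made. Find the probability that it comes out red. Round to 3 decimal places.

0.519

For each hypothesis, P(data | H) works out to: P(data | r = 1) = (5/6)(1/6)(1/6) = 5/216; P(data | r = 2) = (4/6)(2/6)(2/6) = 2/27; P(data | r = 4) = (2/6)(4/6)(4/6) = 4/27.
Weighting by the prior gives 1/3 · 5/216 = 5/648, 1/3 · 2/27 = 2/81, 1/3 · 4/27 = 4/81; summing to 53/648.
The posterior is then P(r = 1 | data) = 5/53, P(r = 2 | data) = 16/53, P(r = 4 | data) = 32/53.
Averaging over the posterior, P(red next | data) = (1/6)(5/53) + (1/3)(16/53) + (2/3)(32/53) = 55/106.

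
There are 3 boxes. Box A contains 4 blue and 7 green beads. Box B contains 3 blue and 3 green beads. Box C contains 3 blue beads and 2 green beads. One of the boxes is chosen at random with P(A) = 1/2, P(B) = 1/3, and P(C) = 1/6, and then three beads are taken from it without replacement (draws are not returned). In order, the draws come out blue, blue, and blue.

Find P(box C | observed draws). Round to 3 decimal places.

Compute the likelihood of the observed sequence for each case: P(data | box A) = (4/11)(3/10)(2/9) = 4/165; P(data | box B) = (3/6)(2/5)(1/4) = 1/20; P(data | box C) = (3/5)(2/4)(1/3) = 1/10.
Multiplying each by its prior: 1/2 · 4/165 = 2/165, 1/3 · 1/20 = 1/60, 1/6 · 1/10 = 1/60; summing to 1/22.
By Bayes' rule, P(box C | data) = (1/60) / (1/22) = 11/30.

0.367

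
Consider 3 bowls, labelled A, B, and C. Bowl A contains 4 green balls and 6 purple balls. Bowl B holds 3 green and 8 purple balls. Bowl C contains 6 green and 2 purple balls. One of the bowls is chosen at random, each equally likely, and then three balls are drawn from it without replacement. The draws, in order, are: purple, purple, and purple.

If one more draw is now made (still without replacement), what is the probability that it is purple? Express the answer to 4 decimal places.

0.5603

Compute the likelihood of the observed sequence for each case: P(data | bowl A) = (6/10)(5/9)(4/8) = 1/6; P(data | bowl B) = (8/11)(7/10)(6/9) = 56/165; P(data | bowl C) = (2/8)(1/7)(0/6) = 0.
Weighting by the prior gives 1/3 · 1/6 = 1/18, 1/3 · 56/165 = 56/495, 1/3 · 0 = 0; with total 167/990.
Dividing through by the total gives posterior P(bowl A | data) = 0.32934, P(bowl B | data) = 0.67066, P(bowl C | data) = 0.
So P(purple next | data) = Σ P(purple next | H) P(H | data) = (3/7)(0.32934) + (5/8)(0.67066) = 0.56031.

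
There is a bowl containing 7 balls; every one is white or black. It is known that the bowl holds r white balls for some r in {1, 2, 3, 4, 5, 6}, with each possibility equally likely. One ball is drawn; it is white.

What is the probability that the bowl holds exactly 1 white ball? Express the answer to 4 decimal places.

0.0476

Compute the likelihood of this draw for each case: P(data | r = 1) = (1/7) = 1/7; P(data | r = 2) = (2/7) = 2/7; P(data | r = 3) = (3/7) = 3/7; P(data | r = 4) = (4/7) = 4/7; P(data | r = 5) = (5/7) = 5/7; P(data | r = 6) = (6/7) = 6/7.
Weighting by the prior gives 1/6 · 1/7 = 1/42, 1/6 · 2/7 = 1/21, 1/6 · 3/7 = 1/14, 1/6 · 4/7 = 2/21, 1/6 · 5/7 = 5/42, 1/6 · 6/7 = 1/7; these sum to 1/2.
Therefore the posterior P(r = 1 | data) = (1/42) / (1/2) = 1/21.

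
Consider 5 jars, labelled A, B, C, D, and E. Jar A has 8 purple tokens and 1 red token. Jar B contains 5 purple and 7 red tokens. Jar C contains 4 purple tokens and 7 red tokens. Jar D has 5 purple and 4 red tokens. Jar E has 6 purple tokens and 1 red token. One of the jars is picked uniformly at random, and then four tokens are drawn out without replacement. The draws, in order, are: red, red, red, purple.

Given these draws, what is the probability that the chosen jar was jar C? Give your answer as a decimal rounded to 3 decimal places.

0.453

For each hypothesis, P(data | H) works out to: P(data | jar A) = (1/9)(0/8) = 0; P(data | jar B) = (7/12)(6/11)(5/10)(5/9) = 0.088384; P(data | jar C) = (7/11)(6/10)(5/9)(4/8) = 0.10606; P(data | jar D) = (4/9)(3/8)(2/7)(5/6) = 0.039683; P(data | jar E) = (1/7)(0/6) = 0.
The prior-weighted likelihoods are 1/5 · 0 = 0, 1/5 · 0.088384 = 0.017677, 1/5 · 0.10606 = 0.021212, 1/5 · 0.039683 = 0.0079365, 1/5 · 0 = 0; with total 0.046825.
So P(jar C | data) = (0.021212) / (0.046825) = 0.453.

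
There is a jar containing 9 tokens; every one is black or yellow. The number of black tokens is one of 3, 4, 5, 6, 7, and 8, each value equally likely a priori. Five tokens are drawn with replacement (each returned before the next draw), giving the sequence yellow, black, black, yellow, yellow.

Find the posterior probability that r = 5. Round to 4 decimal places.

The likelihood of the observed sequence under each hypothesis: P(data | r = 3) = (6/9)(3/9)(3/9)(6/9)(6/9) = 0.032922; P(data | r = 4) = (5/9)(4/9)(4/9)(5/9)(5/9) = 0.03387; P(data | r = 5) = (4/9)(5/9)(5/9)(4/9)(4/9) = 0.027096; P(data | r = 6) = (3/9)(6/9)(6/9)(3/9)(3/9) = 0.016461; P(data | r = 7) = (2/9)(7/9)(7/9)(2/9)(2/9) = 0.0066386; P(data | r = 8) = (1/9)(8/9)(8/9)(1/9)(1/9) = 0.0010838.
The prior-weighted likelihoods are 1/6 · 0.032922 = 0.005487, 1/6 · 0.03387 = 0.005645, 1/6 · 0.027096 = 0.004516, 1/6 · 0.016461 = 0.0027435, 1/6 · 0.0066386 = 0.0011064, 1/6 · 0.0010838 = 0.00018064; summing to 0.019679.
Hence P(r = 5 | data) = (0.004516) / (0.019679) = 0.22949.

0.2295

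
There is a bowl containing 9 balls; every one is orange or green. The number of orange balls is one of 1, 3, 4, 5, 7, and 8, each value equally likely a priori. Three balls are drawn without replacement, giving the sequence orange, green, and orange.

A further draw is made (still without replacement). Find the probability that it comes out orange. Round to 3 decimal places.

0.608

Under each hypothesis, the probability of the observed sequence is: P(data | r = 1) = (1/9)(8/8)(0/7) = 0; P(data | r = 3) = (3/9)(6/8)(2/7) = 1/14; P(data | r = 4) = (4/9)(5/8)(3/7) = 5/42; P(data | r = 5) = (5/9)(4/8)(4/7) = 10/63; P(data | r = 7) = (7/9)(2/8)(6/7) = 1/6; P(data | r = 8) = (8/9)(1/8)(7/7) = 1/9.
Multiplying each by its prior: 1/6 · 0 = 0, 1/6 · 1/14 = 1/84, 1/6 · 5/42 = 5/252, 1/6 · 10/63 = 5/189, 1/6 · 1/6 = 1/36, 1/6 · 1/9 = 1/54; these sum to 79/756.
Normalising, the posterior is P(r = 1 | data) = 0, P(r = 3 | data) = 9/79, P(r = 4 | data) = 15/79, P(r = 5 | data) = 20/79, P(r = 7 | data) = 21/79, P(r = 8 | data) = 14/79.
Averaging over the posterior, P(orange next | data) = (1/6)(9/79) + (1/3)(15/79) + (1/2)(20/79) + (5/6)(21/79) + (1)(14/79) = 48/79.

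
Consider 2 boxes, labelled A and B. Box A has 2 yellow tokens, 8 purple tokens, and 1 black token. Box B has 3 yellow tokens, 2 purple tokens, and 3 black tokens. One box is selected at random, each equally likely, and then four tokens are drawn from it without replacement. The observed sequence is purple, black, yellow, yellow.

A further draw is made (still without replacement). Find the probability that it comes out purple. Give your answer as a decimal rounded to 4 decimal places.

0.3146

The likelihood of the observed sequence under each hypothesis: P(data | box A) = (8/11)(1/10)(2/9)(1/8) = 0.0020202; P(data | box B) = (2/8)(3/7)(3/6)(2/5) = 0.021429.
The prior-weighted likelihoods are 1/2 · 0.0020202 = 0.0010101, 1/2 · 0.021429 = 0.010714; summing to 0.011724.
The posterior is then P(box A | data) = 0.086154, P(box B | data) = 0.91385.
The predictive probability is P(purple next | data) = (1)(0.086154) + (1/4)(0.91385) = 0.31462.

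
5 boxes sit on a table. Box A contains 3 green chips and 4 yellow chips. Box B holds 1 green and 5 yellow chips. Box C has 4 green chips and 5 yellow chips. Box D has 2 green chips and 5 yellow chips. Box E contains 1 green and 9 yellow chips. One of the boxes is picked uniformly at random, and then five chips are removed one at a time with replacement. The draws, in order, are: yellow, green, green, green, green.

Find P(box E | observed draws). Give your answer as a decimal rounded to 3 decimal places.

Compute the likelihood of the observed sequence for each case: P(data | box A) = (4/7)(3/7)(3/7)(3/7)(3/7) = 0.019278; P(data | box B) = (5/6)(1/6)(1/6)(1/6)(1/6) = 0.000643; P(data | box C) = (5/9)(4/9)(4/9)(4/9)(4/9) = 0.021677; P(data | box D) = (5/7)(2/7)(2/7)(2/7)(2/7) = 0.0047599; P(data | box E) = (9/10)(1/10)(1/10)(1/10)(1/10) = 9e-05.
The prior-weighted likelihoods are 1/5 · 0.019278 = 0.0038555, 1/5 · 0.000643 = 0.0001286, 1/5 · 0.021677 = 0.0043354, 1/5 · 0.0047599 = 0.00095198, 1/5 · 9e-05 = 1.8e-05; summing to 0.0092895.
By Bayes' rule, P(box E | data) = (1.8e-05) / (0.0092895) = 0.0019377.

0.002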